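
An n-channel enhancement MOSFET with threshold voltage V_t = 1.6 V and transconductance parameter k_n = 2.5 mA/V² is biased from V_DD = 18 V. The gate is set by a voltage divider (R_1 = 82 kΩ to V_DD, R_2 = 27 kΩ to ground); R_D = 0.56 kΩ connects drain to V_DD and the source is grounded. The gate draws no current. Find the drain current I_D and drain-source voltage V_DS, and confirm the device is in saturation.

I_D ≈ 10 mA, V_DS ≈ 12 V

V_G = V_DD·R_2/(R_1+R_2) = 18×27/109 = 4.46 V. With the source grounded, V_GS = V_G = 4.46 V.
Assume saturation: I_D = (k_n/2)(V_GS − V_t)² = (2.5/2)×(4.46 − 1.6)² = 1.25×2.86² = 10.2 mA.
V_DS = V_DD − I_D·R_D = 18 − 10.2×0.56 = 12.3 V.
Saturation requires V_DS ≥ V_GS − V_t = 2.86 V; 12.3 ≥ 2.86 ✓.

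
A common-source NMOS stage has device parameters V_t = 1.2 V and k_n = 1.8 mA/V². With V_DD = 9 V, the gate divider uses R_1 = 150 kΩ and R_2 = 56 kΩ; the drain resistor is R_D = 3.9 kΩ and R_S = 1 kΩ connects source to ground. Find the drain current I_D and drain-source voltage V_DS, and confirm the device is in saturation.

I_D ≈ 0.5 mA, V_DS ≈ 6.5 V

V_G = V_DD·R_2/(R_1+R_2) = 9×56/206 = 2.45 V.
Assume saturation: I_D = (k_n/2)(V_GS − V_t)² with V_GS = V_G − I_D·R_S = 2.45 − 1·I_D.
Substituting gives 0.9·I_D² − 3.24·I_D + 1.4 = 0, with roots I_D = 0.501 or 3.1 mA.
The root I_D = 3.1 mA gives V_GS = -0.657 V ≤ V_t, so take I_D = 0.501 mA.
Then V_GS = 1.95 V and V_DS = V_DD − I_D(R_D+R_S) = 9 − 0.501×4.9 = 6.55 V.
Saturation requires V_DS ≥ V_GS − V_t = 0.746 V; 6.55 ≥ 0.746 ✓.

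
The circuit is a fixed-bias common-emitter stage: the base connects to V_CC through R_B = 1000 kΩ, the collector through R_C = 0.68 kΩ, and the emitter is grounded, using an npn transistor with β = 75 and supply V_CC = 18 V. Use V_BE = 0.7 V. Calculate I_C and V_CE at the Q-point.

Base loop: V_CC = I_B·R_B + V_BE, so I_B = (18 − 0.7)/1000 kΩ = 0.0173 mA.
In the active region I_C = β·I_B = 75 × 0.0173 = 1.3 mA.
Collector loop: V_CE = V_CC − I_C·R_C = 18 − 1.3×0.68 = 17.1 V.
Since V_CE = 17.1 V > V_CE(sat) ≈ 0.2 V, the transistor is in the active region as assumed.

I_C ≈ 1.3 mA, V_CE ≈ 17 V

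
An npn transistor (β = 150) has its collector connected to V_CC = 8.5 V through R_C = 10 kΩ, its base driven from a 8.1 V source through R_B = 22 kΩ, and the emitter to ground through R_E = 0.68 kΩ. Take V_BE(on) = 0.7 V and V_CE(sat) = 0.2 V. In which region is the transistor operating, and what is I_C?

Assume active: I_B = (8.1 − 0.7)/(22 + 151×0.68) = 0.0594 mA, I_C = β·I_B = 8.9 mA.
Then V_CE = 8.5 − 8.9×10 − 8.96×0.68 = -86.6 V < 0.2 V — the active assumption fails.
Re-solve with V_CE = 0.2 V. KCL at the emitter: V_E/R_E = (V_BB−0.7−V_E)/R_B + (V_CC−0.2−V_E)/R_C, giving V_E = 0.722 V.
I_C = (V_CC − 0.2 − V_E)/R_C = (8.3 − 0.722)/10 = 0.758 mA.
Check: I_B = (7.4 − 0.722)/22 = 0.304 mA, and β·I_B = 45.5 mA > I_C, confirming saturation.

saturation; I_C ≈ 0.76 mA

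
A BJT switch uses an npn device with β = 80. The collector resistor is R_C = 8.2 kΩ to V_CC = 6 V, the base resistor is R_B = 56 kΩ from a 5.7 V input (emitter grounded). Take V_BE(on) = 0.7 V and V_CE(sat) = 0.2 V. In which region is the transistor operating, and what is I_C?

saturation; I_C ≈ 0.71 mA

Assume active: I_B = (5.7 − 0.7)/56 = 0.0893 mA, giving I_C = β·I_B = 7.14 mA.
But then V_CE = 6 − 7.14×8.2 = -52.6 V < V_CE(sat) = 0.2 V — impossible in the active region.
So the transistor is saturated. With V_CE = 0.2 V, I_C = (V_CC − 0.2)/R_C = 5.8/8.2 = 0.707 mA.
Check: β·I_B = 7.14 mA > I_C = 0.707 mA, confirming saturation.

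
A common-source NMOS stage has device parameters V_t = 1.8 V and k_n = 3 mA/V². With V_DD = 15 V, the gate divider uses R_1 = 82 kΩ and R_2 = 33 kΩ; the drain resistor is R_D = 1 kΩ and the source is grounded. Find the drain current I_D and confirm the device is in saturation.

I_D ≈ 9.4 mA

V_G = V_DD·R_2/(R_1+R_2) = 15×33/115 = 4.3 V. With the source grounded, V_GS = V_G = 4.3 V.
Assume saturation: I_D = (k_n/2)(V_GS − V_t)² = (3/2)×(4.3 − 1.8)² = 1.5×2.5² = 9.41 mA.
V_DS = V_DD − I_D·R_D = 15 − 9.41×1 = 5.59 V.
Saturation requires V_DS ≥ V_GS − V_t = 2.5 V; 5.59 ≥ 2.5 ✓.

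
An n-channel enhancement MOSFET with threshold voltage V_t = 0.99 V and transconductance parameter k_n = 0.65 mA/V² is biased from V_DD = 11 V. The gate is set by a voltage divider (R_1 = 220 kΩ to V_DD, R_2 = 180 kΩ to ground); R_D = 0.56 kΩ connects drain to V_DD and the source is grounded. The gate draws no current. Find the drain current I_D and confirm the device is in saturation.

I_D ≈ 5.1 mA

V_G = V_DD·R_2/(R_1+R_2) = 11×180/400 = 4.95 V. With the source grounded, V_GS = V_G = 4.95 V.
Assume saturation: I_D = (k_n/2)(V_GS − V_t)² = (0.65/2)×(4.95 − 0.99)² = 0.325×3.96² = 5.1 mA.
V_DS = V_DD − I_D·R_D = 11 − 5.1×0.56 = 8.15 V.
Saturation requires V_DS ≥ V_GS − V_t = 3.96 V; 8.15 ≥ 3.96 ✓.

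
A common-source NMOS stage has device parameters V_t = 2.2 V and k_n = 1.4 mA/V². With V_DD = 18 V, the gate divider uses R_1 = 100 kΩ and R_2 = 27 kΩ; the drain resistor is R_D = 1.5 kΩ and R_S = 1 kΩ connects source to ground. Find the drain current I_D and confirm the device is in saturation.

I_D ≈ 0.66 mA

V_G = V_DD·R_2/(R_1+R_2) = 18×27/127 = 3.83 V.
Assume saturation: I_D = (k_n/2)(V_GS − V_t)² with V_GS = V_G − I_D·R_S = 3.83 − 1·I_D.
Substituting gives 0.7·I_D² − 3.28·I_D + 1.85 = 0, with roots I_D = 0.658 or 4.02 mA.
The root I_D = 4.02 mA gives V_GS = -0.198 V ≤ V_t, so take I_D = 0.658 mA.
Then V_GS = 3.17 V and V_DS = V_DD − I_D(R_D+R_S) = 18 − 0.658×2.5 = 16.4 V.
Saturation requires V_DS ≥ V_GS − V_t = 0.969 V; 16.4 ≥ 0.969 ✓.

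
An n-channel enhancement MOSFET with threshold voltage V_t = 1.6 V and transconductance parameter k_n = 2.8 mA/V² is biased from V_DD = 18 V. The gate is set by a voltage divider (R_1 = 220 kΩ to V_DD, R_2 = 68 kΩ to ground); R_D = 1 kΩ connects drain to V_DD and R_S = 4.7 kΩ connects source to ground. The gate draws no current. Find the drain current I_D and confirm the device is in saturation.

V_G = V_DD·R_2/(R_1+R_2) = 18×68/288 = 4.25 V.
Assume saturation: I_D = (k_n/2)(V_GS − V_t)² with V_GS = V_G − I_D·R_S = 4.25 − 4.7·I_D.
Substituting gives 30.9·I_D² − 35.9·I_D + 9.83 = 0, with roots I_D = 0.444 or 0.716 mA.
The root I_D = 0.716 mA gives V_GS = 0.885 V ≤ V_t, so take I_D = 0.444 mA.
Then V_GS = 2.16 V and V_DS = V_DD − I_D(R_D+R_S) = 18 − 0.444×5.7 = 15.5 V.
Saturation requires V_DS ≥ V_GS − V_t = 0.563 V; 15.5 ≥ 0.563 ✓.

I_D ≈ 0.44 mA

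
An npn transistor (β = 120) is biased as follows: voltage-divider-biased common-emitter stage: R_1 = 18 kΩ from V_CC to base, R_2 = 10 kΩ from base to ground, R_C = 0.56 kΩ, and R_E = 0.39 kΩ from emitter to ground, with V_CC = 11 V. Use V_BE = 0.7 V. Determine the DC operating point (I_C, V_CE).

Thevenize the base divider: V_Th = V_CC·R_2/(R_1+R_2) = 11×10/28 = 3.93 V, R_Th = R_1‖R_2 = 6.43 kΩ.
Base-emitter loop: V_Th = I_B·R_Th + V_BE + (β+1)I_B·R_E, so I_B = (3.93 − 0.7) / (6.43 + 121×0.39) = 0.0602 mA.
I_C = β·I_B = 120×0.0602 = 7.23 mA, and I_E = (β+1)I_B = 7.29 mA.
V_CE = V_CC − I_C·R_C − I_E·R_E = 11 − 7.23×0.56 − 7.29×0.39 = 4.11 V.
V_CE = 4.11 V > 0.2 V confirms active-region operation.

I_C ≈ 7.2 mA, V_CE ≈ 4.1 V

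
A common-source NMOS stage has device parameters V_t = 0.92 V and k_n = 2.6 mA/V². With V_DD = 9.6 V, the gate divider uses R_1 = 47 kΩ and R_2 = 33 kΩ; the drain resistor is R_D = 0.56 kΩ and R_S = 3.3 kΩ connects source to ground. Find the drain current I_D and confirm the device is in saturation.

V_G = V_DD·R_2/(R_1+R_2) = 9.6×33/80 = 3.96 V.
Assume saturation: I_D = (k_n/2)(V_GS − V_t)² with V_GS = V_G − I_D·R_S = 3.96 − 3.3·I_D.
Substituting gives 14.2·I_D² − 27.1·I_D + 12 = 0, with roots I_D = 0.699 or 1.21 mA.
The root I_D = 1.21 mA gives V_GS = -0.0464 V ≤ V_t, so take I_D = 0.699 mA.
Then V_GS = 1.65 V and V_DS = V_DD − I_D(R_D+R_S) = 9.6 − 0.699×3.86 = 6.9 V.
Saturation requires V_DS ≥ V_GS − V_t = 0.733 V; 6.9 ≥ 0.733 ✓.

I_D ≈ 0.7 mA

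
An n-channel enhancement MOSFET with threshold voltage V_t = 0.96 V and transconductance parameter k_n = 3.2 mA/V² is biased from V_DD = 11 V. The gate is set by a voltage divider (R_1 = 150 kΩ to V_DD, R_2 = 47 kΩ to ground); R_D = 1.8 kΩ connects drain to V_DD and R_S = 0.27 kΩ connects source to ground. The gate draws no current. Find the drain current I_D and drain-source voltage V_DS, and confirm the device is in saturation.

V_G = V_DD·R_2/(R_1+R_2) = 11×47/197 = 2.62 V.
Assume saturation: I_D = (k_n/2)(V_GS − V_t)² with V_GS = V_G − I_D·R_S = 2.62 − 0.27·I_D.
Substituting gives 0.117·I_D² − 2.44·I_D + 4.43 = 0, with roots I_D = 2.01 or 18.9 mA.
The root I_D = 18.9 mA gives V_GS = -2.48 V ≤ V_t, so take I_D = 2.01 mA.
Then V_GS = 2.08 V and V_DS = V_DD − I_D(R_D+R_S) = 11 − 2.01×2.07 = 6.84 V.
Saturation requires V_DS ≥ V_GS − V_t = 1.12 V; 6.84 ≥ 1.12 ✓.

I_D ≈ 2 mA, V_DS ≈ 6.8 V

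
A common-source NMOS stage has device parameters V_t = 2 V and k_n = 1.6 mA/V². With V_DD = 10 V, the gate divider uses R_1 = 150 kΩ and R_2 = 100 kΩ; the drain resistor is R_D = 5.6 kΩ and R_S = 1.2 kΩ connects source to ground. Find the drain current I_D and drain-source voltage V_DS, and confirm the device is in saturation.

I_D ≈ 0.82 mA, V_DS ≈ 4.4 V

V_G = V_DD·R_2/(R_1+R_2) = 10×100/250 = 4 V.
Assume saturation: I_D = (k_n/2)(V_GS − V_t)² with V_GS = V_G − I_D·R_S = 4 − 1.2·I_D.
Substituting gives 1.15·I_D² − 4.84·I_D + 3.2 = 0, with roots I_D = 0.822 or 3.38 mA.
The root I_D = 3.38 mA gives V_GS = -0.0553 V ≤ V_t, so take I_D = 0.822 mA.
Then V_GS = 3.01 V and V_DS = V_DD − I_D(R_D+R_S) = 10 − 0.822×6.8 = 4.41 V.
Saturation requires V_DS ≥ V_GS − V_t = 1.01 V; 4.41 ≥ 1.01 ✓.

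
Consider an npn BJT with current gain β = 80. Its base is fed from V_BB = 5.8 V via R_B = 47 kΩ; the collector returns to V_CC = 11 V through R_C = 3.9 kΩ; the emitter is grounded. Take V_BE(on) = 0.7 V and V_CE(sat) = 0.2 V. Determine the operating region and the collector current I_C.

Assume active: I_B = (5.8 − 0.7)/47 = 0.109 mA, giving I_C = β·I_B = 8.68 mA.
But then V_CE = 11 − 8.68×3.9 = -22.9 V < V_CE(sat) = 0.2 V — impossible in the active region.
So the transistor is saturated. With V_CE = 0.2 V, I_C = (V_CC − 0.2)/R_C = 10.8/3.9 = 2.77 mA.
Check: β·I_B = 8.68 mA > I_C = 2.77 mA, confirming saturation.

saturation; I_C ≈ 2.8 mA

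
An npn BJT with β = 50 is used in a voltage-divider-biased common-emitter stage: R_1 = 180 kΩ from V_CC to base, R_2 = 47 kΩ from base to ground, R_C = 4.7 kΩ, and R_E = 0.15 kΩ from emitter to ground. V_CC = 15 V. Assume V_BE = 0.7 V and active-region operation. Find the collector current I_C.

I_C ≈ 2.7 mA

Thevenize the base divider: V_Th = V_CC·R_2/(R_1+R_2) = 15×47/227 = 3.11 V, R_Th = R_1‖R_2 = 37.3 kΩ.
Base-emitter loop: V_Th = I_B·R_Th + V_BE + (β+1)I_B·R_E, so I_B = (3.11 − 0.7) / (37.3 + 51×0.15) = 0.0536 mA.
I_C = β·I_B = 50×0.0536 = 2.68 mA, and I_E = (β+1)I_B = 2.73 mA.
V_CE = V_CC − I_C·R_C − I_E·R_E = 15 − 2.68×4.7 − 2.73×0.15 = 2 V.
V_CE = 2 V > 0.2 V confirms active-region operation.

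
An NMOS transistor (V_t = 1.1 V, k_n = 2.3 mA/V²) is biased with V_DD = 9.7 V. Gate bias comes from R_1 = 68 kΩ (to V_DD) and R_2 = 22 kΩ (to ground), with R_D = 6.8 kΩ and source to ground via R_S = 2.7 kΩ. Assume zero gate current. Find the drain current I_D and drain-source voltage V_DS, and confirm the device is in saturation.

V_G = V_DD·R_2/(R_1+R_2) = 9.7×22/90 = 2.37 V.
Assume saturation: I_D = (k_n/2)(V_GS − V_t)² with V_GS = V_G − I_D·R_S = 2.37 − 2.7·I_D.
Substituting gives 8.38·I_D² − 8.89·I_D + 1.86 = 0, with roots I_D = 0.286 or 0.775 mA.
The root I_D = 0.775 mA gives V_GS = 0.279 V ≤ V_t, so take I_D = 0.286 mA.
Then V_GS = 1.6 V and V_DS = V_DD − I_D(R_D+R_S) = 9.7 − 0.286×9.5 = 6.98 V.
Saturation requires V_DS ≥ V_GS − V_t = 0.499 V; 6.98 ≥ 0.499 ✓.

I_D ≈ 0.29 mA, V_DS ≈ 7 V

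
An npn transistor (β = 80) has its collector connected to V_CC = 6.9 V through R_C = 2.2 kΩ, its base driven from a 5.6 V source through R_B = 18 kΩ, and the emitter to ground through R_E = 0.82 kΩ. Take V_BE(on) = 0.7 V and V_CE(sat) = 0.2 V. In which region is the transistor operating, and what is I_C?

saturation; I_C ≈ 2.2 mA

Assume active: I_B = (5.6 − 0.7)/(18 + 81×0.82) = 0.058 mA, I_C = β·I_B = 4.64 mA.
Then V_CE = 6.9 − 4.64×2.2 − 4.7×0.82 = -7.17 V < 0.2 V — the active assumption fails.
Re-solve with V_CE = 0.2 V. KCL at the emitter: V_E/R_E = (V_BB−0.7−V_E)/R_B + (V_CC−0.2−V_E)/R_C, giving V_E = 1.92 V.
I_C = (V_CC − 0.2 − V_E)/R_C = (6.7 − 1.92)/2.2 = 2.17 mA.
Check: I_B = (4.9 − 1.92)/18 = 0.166 mA, and β·I_B = 13.3 mA > I_C, confirming saturation.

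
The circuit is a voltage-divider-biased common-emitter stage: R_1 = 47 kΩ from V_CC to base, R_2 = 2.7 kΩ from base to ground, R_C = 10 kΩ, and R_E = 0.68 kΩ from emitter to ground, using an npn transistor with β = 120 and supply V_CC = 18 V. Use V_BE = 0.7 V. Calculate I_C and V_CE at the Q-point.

Thevenize the base divider: V_Th = V_CC·R_2/(R_1+R_2) = 18×2.7/49.7 = 0.978 V, R_Th = R_1‖R_2 = 2.55 kΩ.
Base-emitter loop: V_Th = I_B·R_Th + V_BE + (β+1)I_B·R_E, so I_B = (0.978 − 0.7) / (2.55 + 121×0.68) = 0.00328 mA.
I_C = β·I_B = 120×0.00328 = 0.393 mA, and I_E = (β+1)I_B = 0.396 mA.
V_CE = V_CC − I_C·R_C − I_E·R_E = 18 − 0.393×10 − 0.396×0.68 = 13.8 V.
V_CE = 13.8 V > 0.2 V confirms active-region operation.

I_C ≈ 0.39 mA, V_CE ≈ 14 V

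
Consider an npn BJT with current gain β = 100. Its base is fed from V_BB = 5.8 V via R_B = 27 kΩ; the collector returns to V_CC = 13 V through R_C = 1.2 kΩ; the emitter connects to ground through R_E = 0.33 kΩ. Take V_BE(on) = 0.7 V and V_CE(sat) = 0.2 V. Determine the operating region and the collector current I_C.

saturation; I_C ≈ 8.3 mA

Assume active: I_B = (5.8 − 0.7)/(27 + 101×0.33) = 0.0845 mA, I_C = β·I_B = 8.45 mA.
Then V_CE = 13 − 8.45×1.2 − 8.54×0.33 = 0.0382 V < 0.2 V — the active assumption fails.
Re-solve with V_CE = 0.2 V. KCL at the emitter: V_E/R_E = (V_BB−0.7−V_E)/R_B + (V_CC−0.2−V_E)/R_C, giving V_E = 2.78 V.
I_C = (V_CC − 0.2 − V_E)/R_C = (12.8 − 2.78)/1.2 = 8.35 mA.
Check: I_B = (5.1 − 2.78)/27 = 0.0858 mA, and β·I_B = 8.58 mA > I_C, confirming saturation.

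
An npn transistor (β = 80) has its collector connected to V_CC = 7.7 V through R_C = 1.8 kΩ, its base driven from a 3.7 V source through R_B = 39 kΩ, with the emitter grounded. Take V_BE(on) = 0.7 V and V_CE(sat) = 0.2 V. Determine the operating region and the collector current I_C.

saturation; I_C ≈ 4.2 mA

Assume active: I_B = (3.7 − 0.7)/39 = 0.0769 mA, giving I_C = β·I_B = 6.15 mA.
But then V_CE = 7.7 − 6.15×1.8 = -3.38 V < V_CE(sat) = 0.2 V — impossible in the active region.
So the transistor is saturated. With V_CE = 0.2 V, I_C = (V_CC − 0.2)/R_C = 7.5/1.8 = 4.17 mA.
Check: β·I_B = 6.15 mA > I_C = 4.17 mA, confirming saturation.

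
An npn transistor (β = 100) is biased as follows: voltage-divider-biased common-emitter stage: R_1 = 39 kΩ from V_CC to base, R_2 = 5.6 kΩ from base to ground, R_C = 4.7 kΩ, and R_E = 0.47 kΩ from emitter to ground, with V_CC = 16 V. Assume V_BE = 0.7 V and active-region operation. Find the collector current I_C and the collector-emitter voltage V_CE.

Thevenize the base divider: V_Th = V_CC·R_2/(R_1+R_2) = 16×5.6/44.6 = 2.01 V, R_Th = R_1‖R_2 = 4.9 kΩ.
Base-emitter loop: V_Th = I_B·R_Th + V_BE + (β+1)I_B·R_E, so I_B = (2.01 − 0.7) / (4.9 + 101×0.47) = 0.025 mA.
I_C = β·I_B = 100×0.025 = 2.5 mA, and I_E = (β+1)I_B = 2.52 mA.
V_CE = V_CC − I_C·R_C − I_E·R_E = 16 − 2.5×4.7 − 2.52×0.47 = 3.07 V.
V_CE = 3.07 V > 0.2 V confirms active-region operation.

I_C ≈ 2.5 mA, V_CE ≈ 3.1 V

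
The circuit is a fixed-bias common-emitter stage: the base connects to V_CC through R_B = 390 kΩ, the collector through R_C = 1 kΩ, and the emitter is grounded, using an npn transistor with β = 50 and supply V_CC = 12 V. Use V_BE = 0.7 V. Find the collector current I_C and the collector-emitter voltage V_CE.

I_C ≈ 1.4 mA, V_CE ≈ 11 V

Base loop: V_CC = I_B·R_B + V_BE, so I_B = (12 − 0.7)/390 kΩ = 0.029 mA.
In the active region I_C = β·I_B = 50 × 0.029 = 1.45 mA.
Collector loop: V_CE = V_CC − I_C·R_C = 12 − 1.45×1 = 10.6 V.
Since V_CE = 10.6 V > V_CE(sat) ≈ 0.2 V, the transistor is in the active region as assumed.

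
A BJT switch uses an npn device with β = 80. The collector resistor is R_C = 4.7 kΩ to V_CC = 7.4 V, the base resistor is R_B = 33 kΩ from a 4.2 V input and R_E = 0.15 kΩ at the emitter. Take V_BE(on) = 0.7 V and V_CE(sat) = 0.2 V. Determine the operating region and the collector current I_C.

saturation; I_C ≈ 1.5 mA

Assume active: I_B = (4.2 − 0.7)/(33 + 81×0.15) = 0.0775 mA, I_C = β·I_B = 6.2 mA.
Then V_CE = 7.4 − 6.2×4.7 − 6.28×0.15 = -22.7 V < 0.2 V — the active assumption fails.
Re-solve with V_CE = 0.2 V. KCL at the emitter: V_E/R_E = (V_BB−0.7−V_E)/R_B + (V_CC−0.2−V_E)/R_C, giving V_E = 0.237 V.
I_C = (V_CC − 0.2 − V_E)/R_C = (7.2 − 0.237)/4.7 = 1.48 mA.
Check: I_B = (3.5 − 0.237)/33 = 0.0989 mA, and β·I_B = 7.91 mA > I_C, confirming saturation.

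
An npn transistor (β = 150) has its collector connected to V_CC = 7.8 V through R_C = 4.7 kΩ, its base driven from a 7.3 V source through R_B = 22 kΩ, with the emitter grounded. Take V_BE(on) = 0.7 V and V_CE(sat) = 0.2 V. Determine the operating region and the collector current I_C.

Assume active: I_B = (7.3 − 0.7)/22 = 0.3 mA, giving I_C = β·I_B = 45 mA.
But then V_CE = 7.8 − 45×4.7 = -204 V < V_CE(sat) = 0.2 V — impossible in the active region.
So the transistor is saturated. With V_CE = 0.2 V, I_C = (V_CC − 0.2)/R_C = 7.6/4.7 = 1.62 mA.
Check: β·I_B = 45 mA > I_C = 1.62 mA, confirming saturation.

saturation; I_C ≈ 1.6 mA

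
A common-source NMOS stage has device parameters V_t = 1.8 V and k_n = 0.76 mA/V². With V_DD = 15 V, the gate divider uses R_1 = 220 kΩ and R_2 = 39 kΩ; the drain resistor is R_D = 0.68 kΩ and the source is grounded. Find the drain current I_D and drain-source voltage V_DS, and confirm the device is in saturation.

V_G = V_DD·R_2/(R_1+R_2) = 15×39/259 = 2.26 V. With the source grounded, V_GS = V_G = 2.26 V.
Assume saturation: I_D = (k_n/2)(V_GS − V_t)² = (0.76/2)×(2.26 − 1.8)² = 0.38×0.459² = 0.0799 mA.
V_DS = V_DD − I_D·R_D = 15 − 0.0799×0.68 = 14.9 V.
Saturation requires V_DS ≥ V_GS − V_t = 0.459 V; 14.9 ≥ 0.459 ✓.

I_D ≈ 0.08 mA, V_DS ≈ 15 V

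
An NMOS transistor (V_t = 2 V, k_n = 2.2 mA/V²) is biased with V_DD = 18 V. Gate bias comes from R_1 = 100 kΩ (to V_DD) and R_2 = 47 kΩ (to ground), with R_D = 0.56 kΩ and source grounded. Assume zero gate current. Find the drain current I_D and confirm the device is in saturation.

V_G = V_DD·R_2/(R_1+R_2) = 18×47/147 = 5.76 V. With the source grounded, V_GS = V_G = 5.76 V.
Assume saturation: I_D = (k_n/2)(V_GS − V_t)² = (2.2/2)×(5.76 − 2)² = 1.1×3.76² = 15.5 mA.
V_DS = V_DD − I_D·R_D = 18 − 15.5×0.56 = 9.31 V.
Saturation requires V_DS ≥ V_GS − V_t = 3.76 V; 9.31 ≥ 3.76 ✓.

I_D ≈ 16 mA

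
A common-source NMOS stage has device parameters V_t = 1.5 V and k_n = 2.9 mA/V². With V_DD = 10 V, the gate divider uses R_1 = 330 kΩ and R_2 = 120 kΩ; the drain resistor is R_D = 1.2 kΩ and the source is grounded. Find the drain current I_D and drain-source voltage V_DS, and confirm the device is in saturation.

V_G = V_DD·R_2/(R_1+R_2) = 10×120/450 = 2.67 V. With the source grounded, V_GS = V_G = 2.67 V.
Assume saturation: I_D = (k_n/2)(V_GS − V_t)² = (2.9/2)×(2.67 − 1.5)² = 1.45×1.17² = 1.97 mA.
V_DS = V_DD − I_D·R_D = 10 − 1.97×1.2 = 7.63 V.
Saturation requires V_DS ≥ V_GS − V_t = 1.17 V; 7.63 ≥ 1.17 ✓.

I_D ≈ 2 mA, V_DS ≈ 7.6 V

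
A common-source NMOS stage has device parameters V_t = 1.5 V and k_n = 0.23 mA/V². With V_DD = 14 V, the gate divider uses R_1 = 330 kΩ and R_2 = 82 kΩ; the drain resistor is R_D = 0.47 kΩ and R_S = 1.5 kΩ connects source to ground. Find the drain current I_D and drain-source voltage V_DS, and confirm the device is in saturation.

I_D ≈ 0.14 mA, V_DS ≈ 14 V

V_G = V_DD·R_2/(R_1+R_2) = 14×82/412 = 2.79 V.
Assume saturation: I_D = (k_n/2)(V_GS − V_t)² with V_GS = V_G − I_D·R_S = 2.79 − 1.5·I_D.
Substituting gives 0.259·I_D² − 1.44·I_D + 0.19 = 0, with roots I_D = 0.135 or 5.44 mA.
The root I_D = 5.44 mA gives V_GS = -5.38 V ≤ V_t, so take I_D = 0.135 mA.
Then V_GS = 2.58 V and V_DS = V_DD − I_D(R_D+R_S) = 14 − 0.135×1.97 = 13.7 V.
Saturation requires V_DS ≥ V_GS − V_t = 1.08 V; 13.7 ≥ 1.08 ✓.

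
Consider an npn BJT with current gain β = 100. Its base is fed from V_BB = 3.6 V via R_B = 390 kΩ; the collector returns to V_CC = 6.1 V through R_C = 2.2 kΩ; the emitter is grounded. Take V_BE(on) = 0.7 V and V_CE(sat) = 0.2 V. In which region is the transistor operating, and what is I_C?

active; I_C ≈ 0.74 mA

Assume active. Base-emitter loop: I_B = (V_BB − V_BE)/R_B = (3.6 − 0.7)/390 = 0.00744 mA.
I_C = β·I_B = 100×0.00744 = 0.744 mA.
V_CE = V_CC − I_C·R_C = 6.1 − 0.744×2.2 = 4.46 V > V_CE(sat), so the active-region assumption holds.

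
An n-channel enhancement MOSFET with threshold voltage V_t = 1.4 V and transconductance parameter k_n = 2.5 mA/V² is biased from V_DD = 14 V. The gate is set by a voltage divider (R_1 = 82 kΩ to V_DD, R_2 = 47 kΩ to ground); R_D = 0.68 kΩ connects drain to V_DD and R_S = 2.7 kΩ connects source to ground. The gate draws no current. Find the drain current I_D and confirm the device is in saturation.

V_G = V_DD·R_2/(R_1+R_2) = 14×47/129 = 5.1 V.
Assume saturation: I_D = (k_n/2)(V_GS − V_t)² with V_GS = V_G − I_D·R_S = 5.1 − 2.7·I_D.
Substituting gives 9.11·I_D² − 26·I_D + 17.1 = 0, with roots I_D = 1.03 or 1.82 mA.
The root I_D = 1.82 mA gives V_GS = 0.194 V ≤ V_t, so take I_D = 1.03 mA.
Then V_GS = 2.31 V and V_DS = V_DD − I_D(R_D+R_S) = 14 − 1.03×3.38 = 10.5 V.
Saturation requires V_DS ≥ V_GS − V_t = 0.909 V; 10.5 ≥ 0.909 ✓.

I_D ≈ 1 mA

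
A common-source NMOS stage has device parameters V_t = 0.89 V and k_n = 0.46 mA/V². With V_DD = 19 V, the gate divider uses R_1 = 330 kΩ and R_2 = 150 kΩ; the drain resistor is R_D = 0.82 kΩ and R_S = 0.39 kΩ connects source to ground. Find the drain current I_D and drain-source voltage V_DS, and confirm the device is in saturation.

V_G = V_DD·R_2/(R_1+R_2) = 19×150/480 = 5.94 V.
Assume saturation: I_D = (k_n/2)(V_GS − V_t)² with V_GS = V_G − I_D·R_S = 5.94 − 0.39·I_D.
Substituting gives 0.035·I_D² − 1.91·I_D + 5.86 = 0, with roots I_D = 3.27 or 51.2 mA.
The root I_D = 51.2 mA gives V_GS = -14 V ≤ V_t, so take I_D = 3.27 mA.
Then V_GS = 4.66 V and V_DS = V_DD − I_D(R_D+R_S) = 19 − 3.27×1.21 = 15 V.
Saturation requires V_DS ≥ V_GS − V_t = 3.77 V; 15 ≥ 3.77 ✓.

I_D ≈ 3.3 mA, V_DS ≈ 15 V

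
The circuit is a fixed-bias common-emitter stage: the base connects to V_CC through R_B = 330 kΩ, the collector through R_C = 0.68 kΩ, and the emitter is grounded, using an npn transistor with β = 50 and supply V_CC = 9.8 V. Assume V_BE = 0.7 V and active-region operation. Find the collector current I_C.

I_C ≈ 1.4 mA

Base loop: V_CC = I_B·R_B + V_BE, so I_B = (9.8 − 0.7)/330 kΩ = 0.0276 mA.
In the active region I_C = β·I_B = 50 × 0.0276 = 1.38 mA.
Collector loop: V_CE = V_CC − I_C·R_C = 9.8 − 1.38×0.68 = 8.86 V.
Since V_CE = 8.86 V > V_CE(sat) ≈ 0.2 V, the transistor is in the active region as assumed.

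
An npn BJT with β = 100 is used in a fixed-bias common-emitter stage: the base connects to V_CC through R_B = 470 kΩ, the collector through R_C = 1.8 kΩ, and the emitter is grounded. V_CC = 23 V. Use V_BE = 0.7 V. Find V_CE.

Base loop: V_CC = I_B·R_B + V_BE, so I_B = (23 − 0.7)/470 kΩ = 0.0474 mA.
In the active region I_C = β·I_B = 100 × 0.0474 = 4.74 mA.
Collector loop: V_CE = V_CC − I_C·R_C = 23 − 4.74×1.8 = 14.5 V.
Since V_CE = 14.5 V > V_CE(sat) ≈ 0.2 V, the transistor is in the active region as assumed.

V_CE ≈ 14 V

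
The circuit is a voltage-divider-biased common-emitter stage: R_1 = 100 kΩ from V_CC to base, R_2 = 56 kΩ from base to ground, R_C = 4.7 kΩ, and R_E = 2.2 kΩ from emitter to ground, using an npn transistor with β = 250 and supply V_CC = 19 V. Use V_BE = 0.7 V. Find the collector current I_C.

Thevenize the base divider: V_Th = V_CC·R_2/(R_1+R_2) = 19×56/156 = 6.82 V, R_Th = R_1‖R_2 = 35.9 kΩ.
Base-emitter loop: V_Th = I_B·R_Th + V_BE + (β+1)I_B·R_E, so I_B = (6.82 − 0.7) / (35.9 + 251×2.2) = 0.0104 mA.
I_C = β·I_B = 250×0.0104 = 2.6 mA, and I_E = (β+1)I_B = 2.61 mA.
V_CE = V_CC − I_C·R_C − I_E·R_E = 19 − 2.6×4.7 − 2.61×2.2 = 1.02 V.
V_CE = 1.02 V > 0.2 V confirms active-region operation.

I_C ≈ 2.6 mA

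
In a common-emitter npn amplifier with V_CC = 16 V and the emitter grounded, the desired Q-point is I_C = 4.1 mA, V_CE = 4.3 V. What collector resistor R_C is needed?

R_C ≈ 2.9 kΩ

Collector loop: V_CC = I_C·R_C + V_CE.
R_C = (V_CC − V_CE)/I_C = (16 − 4.3)/4.1 = 2.85 kΩ.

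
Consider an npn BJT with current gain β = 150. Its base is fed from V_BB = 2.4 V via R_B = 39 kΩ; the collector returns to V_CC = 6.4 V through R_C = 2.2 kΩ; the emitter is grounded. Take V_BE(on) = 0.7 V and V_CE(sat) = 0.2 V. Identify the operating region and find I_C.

saturation; I_C ≈ 2.8 mA

Assume active: I_B = (2.4 − 0.7)/39 = 0.0436 mA, giving I_C = β·I_B = 6.54 mA.
But then V_CE = 6.4 − 6.54×2.2 = -7.98 V < V_CE(sat) = 0.2 V — impossible in the active region.
So the transistor is saturated. With V_CE = 0.2 V, I_C = (V_CC − 0.2)/R_C = 6.2/2.2 = 2.82 mA.
Check: β·I_B = 6.54 mA > I_C = 2.82 mA, confirming saturation.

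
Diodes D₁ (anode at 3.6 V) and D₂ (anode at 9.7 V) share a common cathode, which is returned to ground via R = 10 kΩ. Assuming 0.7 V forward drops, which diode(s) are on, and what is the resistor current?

Assume both conduct. Then node N would need to be at both 3.6−0.7 = 2.9 V and 9.7−0.7 = 9 V, which is impossible.
Assume only D₂ conducts: V_N = 9.7 − 0.7 = 9 V, so I_R = 9/10 = 0.9 mA.
Check D₁: its anode-to-cathode voltage is 3.6 − 9 = -5.4 V < 0.7 V, so it is off. The assumption is consistent.

Only D₂ conducts; I_R ≈ 0.9 mA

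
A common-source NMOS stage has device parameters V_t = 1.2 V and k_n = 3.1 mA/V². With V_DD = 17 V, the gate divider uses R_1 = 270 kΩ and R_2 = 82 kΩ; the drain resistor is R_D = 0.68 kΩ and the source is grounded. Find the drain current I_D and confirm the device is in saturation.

I_D ≈ 12 mA

V_G = V_DD·R_2/(R_1+R_2) = 17×82/352 = 3.96 V. With the source grounded, V_GS = V_G = 3.96 V.
Assume saturation: I_D = (k_n/2)(V_GS − V_t)² = (3.1/2)×(3.96 − 1.2)² = 1.55×2.76² = 11.8 mA.
V_DS = V_DD − I_D·R_D = 17 − 11.8×0.68 = 8.97 V.
Saturation requires V_DS ≥ V_GS − V_t = 2.76 V; 8.97 ≥ 2.76 ✓.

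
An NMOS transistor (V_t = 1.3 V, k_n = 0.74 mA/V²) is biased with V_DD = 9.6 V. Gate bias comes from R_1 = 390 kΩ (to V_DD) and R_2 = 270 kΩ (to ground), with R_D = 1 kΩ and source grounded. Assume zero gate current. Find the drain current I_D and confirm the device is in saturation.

I_D ≈ 2.6 mA

V_G = V_DD·R_2/(R_1+R_2) = 9.6×270/660 = 3.93 V. With the source grounded, V_GS = V_G = 3.93 V.
Assume saturation: I_D = (k_n/2)(V_GS − V_t)² = (0.74/2)×(3.93 − 1.3)² = 0.37×2.63² = 2.55 mA.
V_DS = V_DD − I_D·R_D = 9.6 − 2.55×1 = 7.05 V.
Saturation requires V_DS ≥ V_GS − V_t = 2.63 V; 7.05 ≥ 2.63 ✓.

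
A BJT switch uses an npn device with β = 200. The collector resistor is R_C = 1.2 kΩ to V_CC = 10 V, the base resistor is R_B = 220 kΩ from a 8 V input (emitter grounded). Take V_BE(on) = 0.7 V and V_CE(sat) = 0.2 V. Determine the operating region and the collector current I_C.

Assume active. Base-emitter loop: I_B = (V_BB − V_BE)/R_B = (8 − 0.7)/220 = 0.0332 mA.
I_C = β·I_B = 200×0.0332 = 6.64 mA.
V_CE = V_CC − I_C·R_C = 10 − 6.64×1.2 = 2.04 V > V_CE(sat), so the active-region assumption holds.

active; I_C ≈ 6.6 mA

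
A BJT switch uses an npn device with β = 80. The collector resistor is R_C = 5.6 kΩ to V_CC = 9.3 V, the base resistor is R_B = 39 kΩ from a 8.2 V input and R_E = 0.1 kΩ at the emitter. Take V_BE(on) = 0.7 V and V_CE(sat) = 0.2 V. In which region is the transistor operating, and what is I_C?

Assume active: I_B = (8.2 − 0.7)/(39 + 81×0.1) = 0.159 mA, I_C = β·I_B = 12.7 mA.
Then V_CE = 9.3 − 12.7×5.6 − 12.9×0.1 = -63.3 V < 0.2 V — the active assumption fails.
Re-solve with V_CE = 0.2 V. KCL at the emitter: V_E/R_E = (V_BB−0.7−V_E)/R_B + (V_CC−0.2−V_E)/R_C, giving V_E = 0.178 V.
I_C = (V_CC − 0.2 − V_E)/R_C = (9.1 − 0.178)/5.6 = 1.59 mA.
Check: I_B = (7.5 − 0.178)/39 = 0.188 mA, and β·I_B = 15 mA > I_C, confirming saturation.

saturation; I_C ≈ 1.6 mA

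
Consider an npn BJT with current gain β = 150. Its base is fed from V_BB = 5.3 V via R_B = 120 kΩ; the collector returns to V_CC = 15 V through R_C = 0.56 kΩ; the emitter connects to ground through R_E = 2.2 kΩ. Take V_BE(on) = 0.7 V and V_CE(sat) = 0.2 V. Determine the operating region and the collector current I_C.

active; I_C ≈ 1.5 mA

Assume active. Base-emitter loop: I_B = (V_BB − V_BE)/(R_B + (β+1)R_E) = (5.3 − 0.7)/(120 + 151×2.2) = 0.0102 mA.
I_C = β·I_B = 150×0.0102 = 1.53 mA.
V_CE = V_CC − I_C·R_C − I_E·R_E = 15 − 1.53×0.56 − 1.54×2.2 = 10.8 V > V_CE(sat), so the active-region assumption holds.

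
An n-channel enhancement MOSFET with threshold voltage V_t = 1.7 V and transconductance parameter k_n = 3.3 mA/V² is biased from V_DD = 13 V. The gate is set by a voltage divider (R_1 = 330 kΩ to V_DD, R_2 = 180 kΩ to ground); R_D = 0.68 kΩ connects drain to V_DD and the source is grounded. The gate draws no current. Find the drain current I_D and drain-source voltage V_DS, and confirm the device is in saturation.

I_D ≈ 14 mA, V_DS ≈ 3.6 V

V_G = V_DD·R_2/(R_1+R_2) = 13×180/510 = 4.59 V. With the source grounded, V_GS = V_G = 4.59 V.
Assume saturation: I_D = (k_n/2)(V_GS − V_t)² = (3.3/2)×(4.59 − 1.7)² = 1.65×2.89² = 13.8 mA.
V_DS = V_DD − I_D·R_D = 13 − 13.8×0.68 = 3.64 V.
Saturation requires V_DS ≥ V_GS − V_t = 2.89 V; 3.64 ≥ 2.89 ✓.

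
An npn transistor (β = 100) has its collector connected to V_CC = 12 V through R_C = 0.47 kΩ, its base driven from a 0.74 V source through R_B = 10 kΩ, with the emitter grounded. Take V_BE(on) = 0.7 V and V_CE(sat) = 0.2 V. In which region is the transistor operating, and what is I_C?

active; I_C ≈ 0.4 mA

Assume active. Base-emitter loop: I_B = (V_BB − V_BE)/R_B = (0.74 − 0.7)/10 = 0.004 mA.
I_C = β·I_B = 100×0.004 = 0.4 mA.
V_CE = V_CC − I_C·R_C = 12 − 0.4×0.47 = 11.8 V > V_CE(sat), so the active-region assumption holds.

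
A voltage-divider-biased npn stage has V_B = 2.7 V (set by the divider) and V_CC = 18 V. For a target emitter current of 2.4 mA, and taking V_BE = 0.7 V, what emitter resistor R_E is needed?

V_E = V_B − V_BE = 2.7 − 0.7 = 2 V.
R_E = V_E / I_E = 2 / 2.4 = 0.833 kΩ.

R_E ≈ 0.83 kΩ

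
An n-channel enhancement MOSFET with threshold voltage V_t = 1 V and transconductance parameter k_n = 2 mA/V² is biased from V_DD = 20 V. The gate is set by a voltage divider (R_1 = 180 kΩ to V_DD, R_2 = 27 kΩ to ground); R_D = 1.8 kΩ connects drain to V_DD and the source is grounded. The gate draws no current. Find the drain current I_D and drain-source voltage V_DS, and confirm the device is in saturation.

I_D ≈ 2.6 mA, V_DS ≈ 15 V

V_G = V_DD·R_2/(R_1+R_2) = 20×27/207 = 2.61 V. With the source grounded, V_GS = V_G = 2.61 V.
Assume saturation: I_D = (k_n/2)(V_GS − V_t)² = (2/2)×(2.61 − 1)² = 1×1.61² = 2.59 mA.
V_DS = V_DD − I_D·R_D = 20 − 2.59×1.8 = 15.3 V.
Saturation requires V_DS ≥ V_GS − V_t = 1.61 V; 15.3 ≥ 1.61 ✓.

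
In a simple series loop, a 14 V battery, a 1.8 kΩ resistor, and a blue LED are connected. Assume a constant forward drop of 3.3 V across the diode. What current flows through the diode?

KVL around the loop: 14 = V_D + I·R = 3.3 + I × 1.8 kΩ.
So I = (14 − 3.3) / 1.8 kΩ = 10.7 / 1.8 = 5.94 mA.

I ≈ 5.9 mA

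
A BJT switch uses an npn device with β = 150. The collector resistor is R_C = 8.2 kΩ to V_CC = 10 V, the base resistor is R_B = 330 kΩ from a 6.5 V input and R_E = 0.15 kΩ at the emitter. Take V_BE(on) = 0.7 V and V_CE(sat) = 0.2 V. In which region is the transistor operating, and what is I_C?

Assume active: I_B = (6.5 − 0.7)/(330 + 151×0.15) = 0.0164 mA, I_C = β·I_B = 2.47 mA.
Then V_CE = 10 − 2.47×8.2 − 2.48×0.15 = -10.6 V < 0.2 V — the active assumption fails.
Re-solve with V_CE = 0.2 V. KCL at the emitter: V_E/R_E = (V_BB−0.7−V_E)/R_B + (V_CC−0.2−V_E)/R_C, giving V_E = 0.179 V.
I_C = (V_CC − 0.2 − V_E)/R_C = (9.8 − 0.179)/8.2 = 1.17 mA.
Check: I_B = (5.8 − 0.179)/330 = 0.017 mA, and β·I_B = 2.56 mA > I_C, confirming saturation.

saturation; I_C ≈ 1.2 mA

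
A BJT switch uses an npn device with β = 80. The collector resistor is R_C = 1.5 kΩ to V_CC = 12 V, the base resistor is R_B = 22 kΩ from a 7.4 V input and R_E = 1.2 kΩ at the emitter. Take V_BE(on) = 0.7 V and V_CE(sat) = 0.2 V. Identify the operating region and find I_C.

Assume active: I_B = (7.4 − 0.7)/(22 + 81×1.2) = 0.0562 mA, I_C = β·I_B = 4.5 mA.
Then V_CE = 12 − 4.5×1.5 − 4.55×1.2 = -0.208 V < 0.2 V — the active assumption fails.
Re-solve with V_CE = 0.2 V. KCL at the emitter: V_E/R_E = (V_BB−0.7−V_E)/R_B + (V_CC−0.2−V_E)/R_C, giving V_E = 5.29 V.
I_C = (V_CC − 0.2 − V_E)/R_C = (11.8 − 5.29)/1.5 = 4.34 mA.
Check: I_B = (6.7 − 5.29)/22 = 0.0642 mA, and β·I_B = 5.14 mA > I_C, confirming saturation.

saturation; I_C ≈ 4.3 mA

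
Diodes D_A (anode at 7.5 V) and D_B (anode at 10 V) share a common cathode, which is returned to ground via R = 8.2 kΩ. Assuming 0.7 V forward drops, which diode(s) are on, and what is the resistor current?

Assume both conduct. Then node N would need to be at both 7.5−0.7 = 6.8 V and 10−0.7 = 9.3 V, which is impossible.
Assume only D_B conducts: V_N = 10 − 0.7 = 9.3 V, so I_R = 9.3/8.2 = 1.13 mA.
Check D_A: its anode-to-cathode voltage is 7.5 − 9.3 = -1.8 V < 0.7 V, so it is off. The assumption is consistent.

Only D_B conducts; I_R ≈ 1.1 mA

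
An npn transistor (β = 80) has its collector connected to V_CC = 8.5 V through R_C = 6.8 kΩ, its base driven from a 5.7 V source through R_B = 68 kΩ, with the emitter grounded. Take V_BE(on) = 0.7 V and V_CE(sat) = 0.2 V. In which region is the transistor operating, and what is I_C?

Assume active: I_B = (5.7 − 0.7)/68 = 0.0735 mA, giving I_C = β·I_B = 5.88 mA.
But then V_CE = 8.5 − 5.88×6.8 = -31.5 V < V_CE(sat) = 0.2 V — impossible in the active region.
So the transistor is saturated. With V_CE = 0.2 V, I_C = (V_CC − 0.2)/R_C = 8.3/6.8 = 1.22 mA.
Check: β·I_B = 5.88 mA > I_C = 1.22 mA, confirming saturation.

saturation; I_C ≈ 1.2 mA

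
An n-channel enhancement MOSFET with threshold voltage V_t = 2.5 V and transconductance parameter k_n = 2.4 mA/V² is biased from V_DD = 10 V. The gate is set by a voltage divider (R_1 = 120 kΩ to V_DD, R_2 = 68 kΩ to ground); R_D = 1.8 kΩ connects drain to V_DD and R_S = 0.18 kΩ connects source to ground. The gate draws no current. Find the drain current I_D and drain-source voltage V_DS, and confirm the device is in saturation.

V_G = V_DD·R_2/(R_1+R_2) = 10×68/188 = 3.62 V.
Assume saturation: I_D = (k_n/2)(V_GS − V_t)² with V_GS = V_G − I_D·R_S = 3.62 − 0.18·I_D.
Substituting gives 0.0389·I_D² − 1.48·I_D + 1.5 = 0, with roots I_D = 1.04 or 37.1 mA.
The root I_D = 37.1 mA gives V_GS = -3.06 V ≤ V_t, so take I_D = 1.04 mA.
Then V_GS = 3.43 V and V_DS = V_DD − I_D(R_D+R_S) = 10 − 1.04×1.98 = 7.94 V.
Saturation requires V_DS ≥ V_GS − V_t = 0.93 V; 7.94 ≥ 0.93 ✓.

I_D ≈ 1 mA, V_DS ≈ 7.9 V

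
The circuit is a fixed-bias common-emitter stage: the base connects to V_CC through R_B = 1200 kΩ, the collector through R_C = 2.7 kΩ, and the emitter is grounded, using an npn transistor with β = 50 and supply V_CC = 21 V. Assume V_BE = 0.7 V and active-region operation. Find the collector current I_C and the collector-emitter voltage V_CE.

I_C ≈ 0.85 mA, V_CE ≈ 19 V

Base loop: V_CC = I_B·R_B + V_BE, so I_B = (21 − 0.7)/1200 kΩ = 0.0169 mA.
In the active region I_C = β·I_B = 50 × 0.0169 = 0.846 mA.
Collector loop: V_CE = V_CC − I_C·R_C = 21 − 0.846×2.7 = 18.7 V.
Since V_CE = 18.7 V > V_CE(sat) ≈ 0.2 V, the transistor is in the active region as assumed.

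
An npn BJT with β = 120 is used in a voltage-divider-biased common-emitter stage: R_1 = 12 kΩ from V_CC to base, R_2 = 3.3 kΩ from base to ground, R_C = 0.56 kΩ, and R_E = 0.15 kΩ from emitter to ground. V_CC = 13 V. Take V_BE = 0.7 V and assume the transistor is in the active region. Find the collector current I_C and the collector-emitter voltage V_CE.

I_C ≈ 12 mA, V_CE ≈ 4.3 V

Thevenize the base divider: V_Th = V_CC·R_2/(R_1+R_2) = 13×3.3/15.3 = 2.8 V, R_Th = R_1‖R_2 = 2.59 kΩ.
Base-emitter loop: V_Th = I_B·R_Th + V_BE + (β+1)I_B·R_E, so I_B = (2.8 − 0.7) / (2.59 + 121×0.15) = 0.101 mA.
I_C = β·I_B = 120×0.101 = 12.2 mA, and I_E = (β+1)I_B = 12.3 mA.
V_CE = V_CC − I_C·R_C − I_E·R_E = 13 − 12.2×0.56 − 12.3×0.15 = 4.34 V.
V_CE = 4.34 V > 0.2 V confirms active-region operation.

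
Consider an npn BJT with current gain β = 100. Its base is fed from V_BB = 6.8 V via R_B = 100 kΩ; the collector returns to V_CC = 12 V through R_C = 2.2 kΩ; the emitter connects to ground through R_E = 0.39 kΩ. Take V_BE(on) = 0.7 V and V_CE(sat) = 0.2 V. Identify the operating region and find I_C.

Assume active. Base-emitter loop: I_B = (V_BB − V_BE)/(R_B + (β+1)R_E) = (6.8 − 0.7)/(100 + 101×0.39) = 0.0438 mA.
I_C = β·I_B = 100×0.0438 = 4.38 mA.
V_CE = V_CC − I_C·R_C − I_E·R_E = 12 − 4.38×2.2 − 4.42×0.39 = 0.649 V > V_CE(sat), so the active-region assumption holds.

active; I_C ≈ 4.4 mA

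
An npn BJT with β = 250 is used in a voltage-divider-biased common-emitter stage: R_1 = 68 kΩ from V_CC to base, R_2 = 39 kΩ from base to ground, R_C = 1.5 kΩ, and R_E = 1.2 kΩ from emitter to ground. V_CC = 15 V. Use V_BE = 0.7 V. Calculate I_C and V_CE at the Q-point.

Thevenize the base divider: V_Th = V_CC·R_2/(R_1+R_2) = 15×39/107 = 5.47 V, R_Th = R_1‖R_2 = 24.8 kΩ.
Base-emitter loop: V_Th = I_B·R_Th + V_BE + (β+1)I_B·R_E, so I_B = (5.47 − 0.7) / (24.8 + 251×1.2) = 0.0146 mA.
I_C = β·I_B = 250×0.0146 = 3.66 mA, and I_E = (β+1)I_B = 3.67 mA.
V_CE = V_CC − I_C·R_C − I_E·R_E = 15 − 3.66×1.5 − 3.67×1.2 = 5.11 V.
V_CE = 5.11 V > 0.2 V confirms active-region operation.

I_C ≈ 3.7 mA, V_CE ≈ 5.1 V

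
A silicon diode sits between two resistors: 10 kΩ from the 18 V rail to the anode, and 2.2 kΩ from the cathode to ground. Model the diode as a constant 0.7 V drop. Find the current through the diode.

I ≈ 1.4 mA

The two resistors are in series with the diode, so KVL gives 18 = I·10 + 0.7 + I·2.2.
I = (18 − 0.7) / (10 + 2.2) kΩ = 17.3 / 12.2 = 1.42 mA.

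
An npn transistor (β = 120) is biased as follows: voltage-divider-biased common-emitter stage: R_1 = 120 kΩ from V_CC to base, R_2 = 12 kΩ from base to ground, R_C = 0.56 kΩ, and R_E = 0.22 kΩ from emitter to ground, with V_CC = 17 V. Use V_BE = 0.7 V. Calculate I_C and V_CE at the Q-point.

Thevenize the base divider: V_Th = V_CC·R_2/(R_1+R_2) = 17×12/132 = 1.55 V, R_Th = R_1‖R_2 = 10.9 kΩ.
Base-emitter loop: V_Th = I_B·R_Th + V_BE + (β+1)I_B·R_E, so I_B = (1.55 − 0.7) / (10.9 + 121×0.22) = 0.0225 mA.
I_C = β·I_B = 120×0.0225 = 2.7 mA, and I_E = (β+1)I_B = 2.73 mA.
V_CE = V_CC − I_C·R_C − I_E·R_E = 17 − 2.7×0.56 − 2.73×0.22 = 14.9 V.
V_CE = 14.9 V > 0.2 V confirms active-region operation.

I_C ≈ 2.7 mA, V_CE ≈ 15 V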